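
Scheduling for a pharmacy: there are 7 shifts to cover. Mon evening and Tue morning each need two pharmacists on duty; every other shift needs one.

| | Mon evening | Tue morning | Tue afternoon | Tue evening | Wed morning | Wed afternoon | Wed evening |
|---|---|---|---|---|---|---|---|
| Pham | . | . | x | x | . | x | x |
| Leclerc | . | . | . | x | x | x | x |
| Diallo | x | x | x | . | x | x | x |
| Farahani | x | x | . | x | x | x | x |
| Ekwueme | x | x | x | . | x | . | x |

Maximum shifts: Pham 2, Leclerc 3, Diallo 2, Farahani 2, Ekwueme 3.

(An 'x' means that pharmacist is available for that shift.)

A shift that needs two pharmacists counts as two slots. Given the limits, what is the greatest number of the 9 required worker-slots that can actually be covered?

Total capacity across all pharmacists is 2+3+2+2+3 = 12, and 9 slots are needed, so at most 9 can be filled.
An assignment achieving 9: Mon evening→Diallo+Farahani, Tue morning→Diallo+Farahani, Tue afternoon→Pham, Tue evening→Pham, Wed morning→Leclerc, Wed afternoon→Leclerc, Wed evening→Leclerc.
Loads: Pham 2/2, Leclerc 3/3, Diallo 2/2, Farahani 2/2, Ekwueme 0/3.

9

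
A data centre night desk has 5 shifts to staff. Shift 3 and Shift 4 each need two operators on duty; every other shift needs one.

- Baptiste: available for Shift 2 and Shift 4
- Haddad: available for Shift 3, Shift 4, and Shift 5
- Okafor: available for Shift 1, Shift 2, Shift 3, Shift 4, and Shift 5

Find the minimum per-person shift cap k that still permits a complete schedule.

With 3 operators and 7 worker-slots to fill, someone must work at least ⌈7/3⌉ = 3 shifts, so k ≥ 3.
k = 3 works: Shift 1→Okafor, Shift 2→Baptiste, Shift 3→Haddad+Okafor, Shift 4→Baptiste+Haddad, Shift 5→Haddad.
Loads: Baptiste 2, Haddad 3, Okafor 2 — all ≤ 3.

3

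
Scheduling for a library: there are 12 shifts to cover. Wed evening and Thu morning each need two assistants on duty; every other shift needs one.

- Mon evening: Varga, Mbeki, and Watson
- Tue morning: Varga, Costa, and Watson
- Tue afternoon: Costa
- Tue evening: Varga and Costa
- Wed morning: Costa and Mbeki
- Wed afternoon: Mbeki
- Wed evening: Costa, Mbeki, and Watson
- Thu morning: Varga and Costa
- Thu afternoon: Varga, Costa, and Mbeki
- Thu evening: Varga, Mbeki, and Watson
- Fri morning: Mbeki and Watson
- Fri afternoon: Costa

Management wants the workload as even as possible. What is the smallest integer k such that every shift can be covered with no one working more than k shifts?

4

With 4 assistants and 14 worker-slots to fill, someone must work at least ⌈14/4⌉ = 4 shifts, so k ≥ 4.
k = 4 works: Mon evening→Varga, Tue morning→Varga, Tue afternoon→Costa, Tue evening→Varga, Wed morning→Costa, Wed afternoon→Mbeki, Wed evening→Mbeki+Watson, Thu morning→Varga+Costa, Thu afternoon→Mbeki, Thu evening→Watson, Fri morning→Mbeki, Fri afternoon→Costa.
Loads: Varga 4, Costa 4, Mbeki 4, Watson 2 — all ≤ 4.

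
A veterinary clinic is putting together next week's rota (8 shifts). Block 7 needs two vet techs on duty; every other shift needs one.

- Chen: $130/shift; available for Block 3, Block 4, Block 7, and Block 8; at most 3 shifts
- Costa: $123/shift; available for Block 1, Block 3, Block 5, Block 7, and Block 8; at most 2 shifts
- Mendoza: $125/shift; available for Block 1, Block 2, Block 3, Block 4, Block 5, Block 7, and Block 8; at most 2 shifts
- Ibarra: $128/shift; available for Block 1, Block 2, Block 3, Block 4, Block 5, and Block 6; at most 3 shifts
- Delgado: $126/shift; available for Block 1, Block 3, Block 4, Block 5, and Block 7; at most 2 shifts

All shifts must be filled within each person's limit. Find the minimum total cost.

Block 6 can only be covered by Ibarra, so that assignment is forced.
Picking the cheapest available vet tech for each shift independently would cost $1118, but that ignores the shift limits.
An optimal schedule: Block 1→Costa, Block 2→Mendoza, Block 3→Ibarra, Block 4→Delgado, Block 5→Ibarra, Block 6→Ibarra, Block 7→Mendoza+Delgado, Block 8→Costa.
Total: 123 + 125 + 128 + 126 + 128 + 128 + 125 + 126 + 123 = $1132.

$1132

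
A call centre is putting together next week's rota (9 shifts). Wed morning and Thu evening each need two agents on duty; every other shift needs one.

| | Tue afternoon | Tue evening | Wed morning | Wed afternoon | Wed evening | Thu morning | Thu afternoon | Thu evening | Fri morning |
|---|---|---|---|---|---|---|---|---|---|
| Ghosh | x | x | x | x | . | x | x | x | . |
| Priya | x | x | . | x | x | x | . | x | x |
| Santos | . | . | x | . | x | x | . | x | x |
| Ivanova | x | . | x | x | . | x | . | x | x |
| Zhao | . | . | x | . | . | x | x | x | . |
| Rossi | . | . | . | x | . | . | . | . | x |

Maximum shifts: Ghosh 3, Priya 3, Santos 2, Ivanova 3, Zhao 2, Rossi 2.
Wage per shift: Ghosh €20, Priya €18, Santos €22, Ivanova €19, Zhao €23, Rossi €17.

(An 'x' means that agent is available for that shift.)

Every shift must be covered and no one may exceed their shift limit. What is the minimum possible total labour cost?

Picking the cheapest available agent for each shift independently would cost €202, but that ignores the shift limits.
An optimal schedule: Tue afternoon→Priya, Tue evening→Priya, Wed morning→Ivanova+Ghosh, Wed afternoon→Rossi, Wed evening→Priya, Thu morning→Ivanova, Thu afternoon→Ghosh, Thu evening→Ivanova+Ghosh, Fri morning→Rossi.
Total: 18 + 18 + 19 + 20 + 17 + 18 + 19 + 20 + 19 + 20 + 17 = €205.

€205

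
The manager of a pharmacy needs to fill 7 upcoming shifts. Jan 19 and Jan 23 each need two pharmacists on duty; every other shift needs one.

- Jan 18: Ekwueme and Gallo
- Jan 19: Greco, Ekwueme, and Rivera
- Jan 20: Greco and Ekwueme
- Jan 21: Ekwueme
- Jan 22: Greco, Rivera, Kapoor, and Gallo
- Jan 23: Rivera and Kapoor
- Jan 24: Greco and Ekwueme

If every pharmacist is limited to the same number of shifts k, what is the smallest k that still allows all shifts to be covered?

2

With 5 pharmacists and 9 worker-slots to fill, someone must work at least ⌈9/5⌉ = 2 shifts, so k ≥ 2.
k = 2 works: Jan 18→Gallo, Jan 19→Ekwueme+Rivera, Jan 20→Greco, Jan 21→Ekwueme, Jan 22→Kapoor, Jan 23→Rivera+Kapoor, Jan 24→Greco.
Loads: Greco 2, Ekwueme 2, Rivera 2, Kapoor 2, Gallo 1 — all ≤ 2.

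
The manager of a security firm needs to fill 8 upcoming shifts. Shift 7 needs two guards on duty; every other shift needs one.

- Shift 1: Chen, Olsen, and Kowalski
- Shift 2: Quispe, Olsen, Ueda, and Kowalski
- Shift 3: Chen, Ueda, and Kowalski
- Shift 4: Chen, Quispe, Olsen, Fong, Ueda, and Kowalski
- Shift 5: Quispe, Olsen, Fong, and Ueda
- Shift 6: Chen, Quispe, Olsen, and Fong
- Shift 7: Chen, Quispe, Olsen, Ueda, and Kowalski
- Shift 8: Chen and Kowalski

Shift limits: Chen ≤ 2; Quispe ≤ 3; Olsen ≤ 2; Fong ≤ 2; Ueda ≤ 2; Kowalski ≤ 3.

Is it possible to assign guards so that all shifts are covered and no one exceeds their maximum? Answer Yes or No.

One valid schedule: Shift 1→Chen, Shift 2→Quispe, Shift 3→Ueda, Shift 4→Olsen, Shift 5→Quispe, Shift 6→Quispe, Shift 7→Olsen+Ueda, Shift 8→Chen.
Loads: Chen 2/2, Quispe 3/3, Olsen 2/2, Fong 0/2, Ueda 2/2, Kowalski 0/3 — all within limits.

Yes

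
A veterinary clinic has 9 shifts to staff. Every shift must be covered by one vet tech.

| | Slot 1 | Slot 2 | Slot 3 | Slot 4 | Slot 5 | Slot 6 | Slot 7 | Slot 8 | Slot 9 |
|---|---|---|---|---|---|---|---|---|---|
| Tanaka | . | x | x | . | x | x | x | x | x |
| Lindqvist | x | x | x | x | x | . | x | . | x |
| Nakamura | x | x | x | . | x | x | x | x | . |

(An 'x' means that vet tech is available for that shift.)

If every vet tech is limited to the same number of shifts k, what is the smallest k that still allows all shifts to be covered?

3

With 3 vet techs and 9 worker-slots to fill, someone must work at least ⌈9/3⌉ = 3 shifts, so k ≥ 3.
k = 3 works: Slot 1→Lindqvist, Slot 2→Lindqvist, Slot 3→Nakamura, Slot 4→Lindqvist, Slot 5→Nakamura, Slot 6→Tanaka, Slot 7→Nakamura, Slot 8→Tanaka, Slot 9→Tanaka.
Loads: Tanaka 3, Lindqvist 3, Nakamura 3 — all ≤ 3.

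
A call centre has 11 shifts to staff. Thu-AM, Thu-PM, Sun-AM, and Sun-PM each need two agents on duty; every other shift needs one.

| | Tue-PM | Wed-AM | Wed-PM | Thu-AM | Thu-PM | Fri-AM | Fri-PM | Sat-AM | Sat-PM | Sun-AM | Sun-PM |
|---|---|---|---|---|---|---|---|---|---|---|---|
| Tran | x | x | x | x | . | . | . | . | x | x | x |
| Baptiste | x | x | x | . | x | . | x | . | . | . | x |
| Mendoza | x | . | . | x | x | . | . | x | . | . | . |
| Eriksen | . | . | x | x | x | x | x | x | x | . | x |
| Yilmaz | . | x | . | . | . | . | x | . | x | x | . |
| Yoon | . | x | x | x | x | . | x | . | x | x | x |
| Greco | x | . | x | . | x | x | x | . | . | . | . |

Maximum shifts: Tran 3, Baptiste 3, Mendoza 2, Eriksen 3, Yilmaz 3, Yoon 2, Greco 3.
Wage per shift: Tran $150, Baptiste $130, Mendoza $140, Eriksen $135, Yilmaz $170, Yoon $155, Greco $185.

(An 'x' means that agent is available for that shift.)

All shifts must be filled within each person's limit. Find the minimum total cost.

Picking the cheapest available agent for each shift independently would cost $2035, but that ignores the shift limits.
An optimal schedule: Tue-PM→Baptiste, Wed-AM→Baptiste, Wed-PM→Baptiste, Thu-AM→Mendoza+Tran, Thu-PM→Mendoza+Yoon, Fri-AM→Eriksen, Fri-PM→Yilmaz, Sat-AM→Eriksen, Sat-PM→Yilmaz, Sun-AM→Tran+Yoon, Sun-PM→Eriksen+Tran.
Total: 130 + 130 + 130 + 140 + 150 + 140 + 155 + 135 + 170 + 135 + 170 + 150 + 155 + 135 + 150 = $2175.

$2175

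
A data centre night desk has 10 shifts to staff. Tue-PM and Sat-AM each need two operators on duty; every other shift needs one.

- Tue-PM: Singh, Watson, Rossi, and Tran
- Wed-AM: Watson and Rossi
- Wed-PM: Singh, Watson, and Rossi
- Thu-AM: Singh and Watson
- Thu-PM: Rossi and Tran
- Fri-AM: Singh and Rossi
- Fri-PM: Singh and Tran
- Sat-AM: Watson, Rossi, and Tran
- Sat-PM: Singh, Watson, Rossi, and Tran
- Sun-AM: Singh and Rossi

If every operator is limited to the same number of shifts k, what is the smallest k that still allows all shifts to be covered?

3

With 4 operators and 12 worker-slots to fill, someone must work at least ⌈12/4⌉ = 3 shifts, so k ≥ 3.
k = 3 works: Tue-PM→Rossi+Tran, Wed-AM→Watson, Wed-PM→Watson, Thu-AM→Singh, Thu-PM→Rossi, Fri-AM→Singh, Fri-PM→Singh, Sat-AM→Watson+Tran, Sat-PM→Tran, Sun-AM→Rossi.
Loads: Singh 3, Watson 3, Rossi 3, Tran 3 — all ≤ 3.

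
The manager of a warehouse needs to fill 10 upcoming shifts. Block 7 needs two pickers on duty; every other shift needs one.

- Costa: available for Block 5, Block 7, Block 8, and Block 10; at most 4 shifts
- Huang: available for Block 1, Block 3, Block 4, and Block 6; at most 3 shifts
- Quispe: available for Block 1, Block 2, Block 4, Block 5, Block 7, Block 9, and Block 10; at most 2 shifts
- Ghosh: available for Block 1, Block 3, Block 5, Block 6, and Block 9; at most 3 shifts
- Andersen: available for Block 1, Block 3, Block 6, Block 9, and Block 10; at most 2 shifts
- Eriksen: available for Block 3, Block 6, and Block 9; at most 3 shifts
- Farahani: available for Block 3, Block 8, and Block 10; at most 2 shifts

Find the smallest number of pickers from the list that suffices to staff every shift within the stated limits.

11 slots to fill and no one can take more than 4, so at least ⌈11/4⌉ = 3 pickers are needed.
Any 3 pickers together have capacity at most 4+3+3 = 10 < 11 slots, so 3 can never suffice.
Costa, Huang, Quispe, and Ghosh alone can cover everything: Block 1→Ghosh, Block 2→Quispe, Block 3→Huang, Block 4→Huang, Block 5→Costa, Block 6→Huang, Block 7→Costa+Quispe, Block 8→Costa, Block 9→Ghosh, Block 10→Costa.

4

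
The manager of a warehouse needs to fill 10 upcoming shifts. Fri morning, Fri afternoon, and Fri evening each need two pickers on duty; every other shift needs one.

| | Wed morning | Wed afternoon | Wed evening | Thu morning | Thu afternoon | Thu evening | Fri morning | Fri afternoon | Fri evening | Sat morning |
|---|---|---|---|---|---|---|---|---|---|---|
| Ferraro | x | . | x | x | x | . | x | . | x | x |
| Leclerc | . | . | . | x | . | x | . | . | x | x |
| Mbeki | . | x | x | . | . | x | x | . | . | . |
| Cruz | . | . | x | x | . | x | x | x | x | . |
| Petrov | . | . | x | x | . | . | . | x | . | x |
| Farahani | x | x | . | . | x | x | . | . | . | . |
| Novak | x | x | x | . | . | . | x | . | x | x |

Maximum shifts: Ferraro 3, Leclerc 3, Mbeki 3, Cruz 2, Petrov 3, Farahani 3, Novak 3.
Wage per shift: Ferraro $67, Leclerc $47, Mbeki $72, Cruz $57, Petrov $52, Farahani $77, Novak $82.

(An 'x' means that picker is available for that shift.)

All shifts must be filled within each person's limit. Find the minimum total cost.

$756

Fri afternoon can only be covered by Cruz and Petrov, so that assignment is forced.
Picking the cheapest available picker for each shift independently would cost $736, but that ignores the shift limits.
An optimal schedule: Wed morning→Ferraro, Wed afternoon→Mbeki, Wed evening→Petrov, Thu morning→Leclerc, Thu afternoon→Ferraro, Thu evening→Leclerc, Fri morning→Cruz+Mbeki, Fri afternoon→Petrov+Cruz, Fri evening→Leclerc+Ferraro, Sat morning→Petrov.
Total: 67 + 72 + 52 + 47 + 67 + 47 + 57 + 72 + 52 + 57 + 47 + 67 + 52 = $756.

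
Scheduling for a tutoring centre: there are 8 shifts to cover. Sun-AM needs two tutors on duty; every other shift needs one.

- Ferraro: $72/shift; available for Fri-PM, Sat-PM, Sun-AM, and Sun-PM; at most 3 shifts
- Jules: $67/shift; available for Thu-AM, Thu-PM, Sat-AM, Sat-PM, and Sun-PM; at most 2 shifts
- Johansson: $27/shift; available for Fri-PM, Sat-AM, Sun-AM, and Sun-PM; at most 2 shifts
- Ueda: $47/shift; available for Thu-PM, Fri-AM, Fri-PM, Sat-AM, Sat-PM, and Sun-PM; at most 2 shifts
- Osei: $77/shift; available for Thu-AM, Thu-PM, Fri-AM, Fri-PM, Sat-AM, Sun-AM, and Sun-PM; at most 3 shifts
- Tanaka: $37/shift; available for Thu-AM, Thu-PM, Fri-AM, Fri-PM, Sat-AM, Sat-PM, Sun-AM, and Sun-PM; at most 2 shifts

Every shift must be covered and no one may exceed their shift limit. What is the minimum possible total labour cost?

$428

Picking the cheapest available tutor for each shift independently would cost $293, but that ignores the shift limits.
An optimal schedule: Thu-AM→Tanaka, Thu-PM→Ueda, Fri-AM→Tanaka, Fri-PM→Johansson, Sat-AM→Jules, Sat-PM→Ueda, Sun-AM→Johansson+Ferraro, Sun-PM→Jules.
Total: 37 + 47 + 37 + 27 + 67 + 47 + 27 + 72 + 67 = $428.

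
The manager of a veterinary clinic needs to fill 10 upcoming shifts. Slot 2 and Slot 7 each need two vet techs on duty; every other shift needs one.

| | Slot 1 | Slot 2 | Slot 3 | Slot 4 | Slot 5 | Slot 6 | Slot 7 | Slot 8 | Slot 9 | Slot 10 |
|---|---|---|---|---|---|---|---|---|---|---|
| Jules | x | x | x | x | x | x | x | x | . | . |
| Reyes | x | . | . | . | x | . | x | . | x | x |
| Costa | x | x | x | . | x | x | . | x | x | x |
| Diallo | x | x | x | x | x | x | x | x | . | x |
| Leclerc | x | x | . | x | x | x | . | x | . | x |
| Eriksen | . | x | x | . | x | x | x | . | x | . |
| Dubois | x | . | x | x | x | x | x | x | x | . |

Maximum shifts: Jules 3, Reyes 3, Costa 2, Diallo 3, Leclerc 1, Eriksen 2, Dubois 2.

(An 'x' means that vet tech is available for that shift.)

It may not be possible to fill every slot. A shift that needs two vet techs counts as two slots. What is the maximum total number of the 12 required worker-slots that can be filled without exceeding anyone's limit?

Total capacity across all vet techs is 3+3+2+3+1+2+2 = 16, and 12 slots are needed, so at most 12 can be filled.
An assignment achieving 12: Slot 1→Diallo, Slot 2→Jules+Costa, Slot 3→Jules, Slot 4→Jules, Slot 5→Leclerc, Slot 6→Diallo, Slot 7→Reyes+Diallo, Slot 8→Costa, Slot 9→Reyes, Slot 10→Reyes.
Loads: Jules 3/3, Reyes 3/3, Costa 2/2, Diallo 3/3, Leclerc 1/1, Eriksen 0/2, Dubois 0/2.

12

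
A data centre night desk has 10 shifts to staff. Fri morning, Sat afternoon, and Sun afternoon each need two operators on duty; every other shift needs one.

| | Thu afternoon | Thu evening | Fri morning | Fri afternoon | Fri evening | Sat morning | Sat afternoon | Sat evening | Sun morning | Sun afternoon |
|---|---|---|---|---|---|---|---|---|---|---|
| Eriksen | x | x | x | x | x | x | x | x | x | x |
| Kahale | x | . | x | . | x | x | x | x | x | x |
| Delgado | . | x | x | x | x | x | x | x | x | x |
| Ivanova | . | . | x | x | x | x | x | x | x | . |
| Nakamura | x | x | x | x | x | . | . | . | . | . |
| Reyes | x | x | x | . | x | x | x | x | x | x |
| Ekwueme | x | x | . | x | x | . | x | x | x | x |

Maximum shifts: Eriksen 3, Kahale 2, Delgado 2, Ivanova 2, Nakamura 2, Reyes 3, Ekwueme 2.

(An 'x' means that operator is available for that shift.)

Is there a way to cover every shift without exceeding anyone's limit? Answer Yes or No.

One valid schedule: Thu afternoon→Eriksen, Thu evening→Eriksen, Fri morning→Ivanova+Nakamura, Fri afternoon→Eriksen, Fri evening→Delgado, Sat morning→Kahale, Sat afternoon→Ivanova+Reyes, Sat evening→Kahale, Sun morning→Delgado, Sun afternoon→Reyes+Ekwueme.
Loads: Eriksen 3/3, Kahale 2/2, Delgado 2/2, Ivanova 2/2, Nakamura 1/2, Reyes 2/3, Ekwueme 1/2 — all within limits.

Yes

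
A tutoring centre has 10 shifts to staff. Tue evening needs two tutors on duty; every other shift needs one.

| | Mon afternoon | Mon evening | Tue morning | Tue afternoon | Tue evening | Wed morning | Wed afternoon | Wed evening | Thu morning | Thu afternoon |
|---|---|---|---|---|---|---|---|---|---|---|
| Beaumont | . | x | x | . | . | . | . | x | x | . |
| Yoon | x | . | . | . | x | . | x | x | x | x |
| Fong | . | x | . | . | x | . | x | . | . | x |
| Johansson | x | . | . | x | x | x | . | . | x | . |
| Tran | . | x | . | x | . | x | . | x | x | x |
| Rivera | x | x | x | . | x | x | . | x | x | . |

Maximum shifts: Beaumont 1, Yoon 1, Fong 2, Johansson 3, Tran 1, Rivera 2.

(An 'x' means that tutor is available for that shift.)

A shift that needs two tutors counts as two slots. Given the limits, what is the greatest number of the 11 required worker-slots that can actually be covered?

Total capacity across all tutors is 1+1+2+3+1+2 = 10, and 11 slots are needed, so at most 10 can be filled.
An assignment achieving 10: Mon afternoon→Johansson, Mon evening→Fong, Tue morning→Beaumont, Tue afternoon→Johansson, Tue evening→Rivera, Wed morning→Johansson, Wed afternoon→Yoon, Wed evening→Tran, Thu morning→Rivera, Thu afternoon→Fong.
Loads: Beaumont 1/1, Yoon 1/1, Fong 2/2, Johansson 3/3, Tran 1/1, Rivera 2/2.

10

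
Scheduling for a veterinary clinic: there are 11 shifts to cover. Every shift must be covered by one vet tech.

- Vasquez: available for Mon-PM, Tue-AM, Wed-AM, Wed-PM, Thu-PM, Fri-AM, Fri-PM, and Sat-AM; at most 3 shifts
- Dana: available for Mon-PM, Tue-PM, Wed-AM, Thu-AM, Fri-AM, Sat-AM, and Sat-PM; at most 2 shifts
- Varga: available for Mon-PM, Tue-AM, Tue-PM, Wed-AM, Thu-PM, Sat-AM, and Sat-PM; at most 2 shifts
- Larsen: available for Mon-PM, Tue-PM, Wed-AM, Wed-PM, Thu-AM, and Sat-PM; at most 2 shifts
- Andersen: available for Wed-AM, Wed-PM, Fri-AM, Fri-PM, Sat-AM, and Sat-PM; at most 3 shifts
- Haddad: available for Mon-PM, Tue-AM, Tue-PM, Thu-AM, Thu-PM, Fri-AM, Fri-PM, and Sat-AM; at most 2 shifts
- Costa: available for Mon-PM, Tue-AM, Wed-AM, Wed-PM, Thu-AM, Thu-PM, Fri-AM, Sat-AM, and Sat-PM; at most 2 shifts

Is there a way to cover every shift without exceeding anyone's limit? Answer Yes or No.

Yes

One valid schedule: Mon-PM→Larsen, Tue-AM→Vasquez, Tue-PM→Dana, Wed-AM→Larsen, Wed-PM→Vasquez, Thu-AM→Dana, Thu-PM→Varga, Fri-AM→Andersen, Fri-PM→Vasquez, Sat-AM→Andersen, Sat-PM→Varga.
Loads: Vasquez 3/3, Dana 2/2, Varga 2/2, Larsen 2/2, Andersen 2/3, Haddad 0/2, Costa 0/2 — all within limits.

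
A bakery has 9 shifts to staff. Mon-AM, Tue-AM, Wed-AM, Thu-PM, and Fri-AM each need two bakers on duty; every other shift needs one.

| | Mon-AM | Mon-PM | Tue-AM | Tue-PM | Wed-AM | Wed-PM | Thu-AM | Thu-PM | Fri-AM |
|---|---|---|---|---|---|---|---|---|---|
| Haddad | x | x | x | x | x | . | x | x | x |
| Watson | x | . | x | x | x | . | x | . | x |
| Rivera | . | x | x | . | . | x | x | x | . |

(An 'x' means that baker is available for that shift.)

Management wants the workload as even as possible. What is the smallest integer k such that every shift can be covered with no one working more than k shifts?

5

With 3 bakers and 14 worker-slots to fill, someone must work at least ⌈14/3⌉ = 5 shifts, so k ≥ 5.
k = 5 works: Mon-AM→Haddad+Watson, Mon-PM→Haddad, Tue-AM→Watson+Rivera, Tue-PM→Watson, Wed-AM→Haddad+Watson, Wed-PM→Rivera, Thu-AM→Rivera, Thu-PM→Haddad+Rivera, Fri-AM→Haddad+Watson.
Loads: Haddad 5, Watson 5, Rivera 4 — all ≤ 5.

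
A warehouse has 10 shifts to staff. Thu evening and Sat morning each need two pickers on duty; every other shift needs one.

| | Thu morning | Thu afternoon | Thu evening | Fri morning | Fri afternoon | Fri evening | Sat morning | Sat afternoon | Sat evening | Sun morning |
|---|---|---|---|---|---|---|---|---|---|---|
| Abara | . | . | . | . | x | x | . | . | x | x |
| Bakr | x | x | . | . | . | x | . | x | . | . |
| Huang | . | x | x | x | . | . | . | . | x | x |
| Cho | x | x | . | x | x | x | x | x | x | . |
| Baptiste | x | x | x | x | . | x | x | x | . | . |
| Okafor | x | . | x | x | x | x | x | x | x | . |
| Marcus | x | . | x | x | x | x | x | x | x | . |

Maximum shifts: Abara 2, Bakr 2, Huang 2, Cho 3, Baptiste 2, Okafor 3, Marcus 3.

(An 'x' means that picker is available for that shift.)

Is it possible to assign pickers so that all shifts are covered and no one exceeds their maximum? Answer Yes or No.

Yes

One valid schedule: Thu morning→Bakr, Thu afternoon→Bakr, Thu evening→Baptiste+Okafor, Fri morning→Huang, Fri afternoon→Abara, Fri evening→Cho, Sat morning→Cho+Baptiste, Sat afternoon→Cho, Sat evening→Huang, Sun morning→Abara.
Loads: Abara 2/2, Bakr 2/2, Huang 2/2, Cho 3/3, Baptiste 2/2, Okafor 1/3, Marcus 0/3 — all within limits.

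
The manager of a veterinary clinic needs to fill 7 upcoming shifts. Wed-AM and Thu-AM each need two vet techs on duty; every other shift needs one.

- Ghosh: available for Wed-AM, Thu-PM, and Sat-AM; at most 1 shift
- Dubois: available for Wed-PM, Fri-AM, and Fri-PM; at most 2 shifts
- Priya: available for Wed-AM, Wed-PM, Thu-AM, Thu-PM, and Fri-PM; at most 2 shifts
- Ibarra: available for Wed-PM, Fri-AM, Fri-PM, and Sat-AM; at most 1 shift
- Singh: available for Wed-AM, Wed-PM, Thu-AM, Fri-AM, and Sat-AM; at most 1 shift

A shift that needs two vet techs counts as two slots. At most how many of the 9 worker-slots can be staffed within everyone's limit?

Total capacity across all vet techs is 1+2+2+1+1 = 7, and 9 slots are needed, so at most 7 can be filled.
An assignment achieving 7: Wed-AM→Priya, Thu-AM→Priya+Singh, Thu-PM→Ghosh, Fri-AM→Dubois, Fri-PM→Dubois, Sat-AM→Ibarra.
Loads: Ghosh 1/1, Dubois 2/2, Priya 2/2, Ibarra 1/1, Singh 1/1.

7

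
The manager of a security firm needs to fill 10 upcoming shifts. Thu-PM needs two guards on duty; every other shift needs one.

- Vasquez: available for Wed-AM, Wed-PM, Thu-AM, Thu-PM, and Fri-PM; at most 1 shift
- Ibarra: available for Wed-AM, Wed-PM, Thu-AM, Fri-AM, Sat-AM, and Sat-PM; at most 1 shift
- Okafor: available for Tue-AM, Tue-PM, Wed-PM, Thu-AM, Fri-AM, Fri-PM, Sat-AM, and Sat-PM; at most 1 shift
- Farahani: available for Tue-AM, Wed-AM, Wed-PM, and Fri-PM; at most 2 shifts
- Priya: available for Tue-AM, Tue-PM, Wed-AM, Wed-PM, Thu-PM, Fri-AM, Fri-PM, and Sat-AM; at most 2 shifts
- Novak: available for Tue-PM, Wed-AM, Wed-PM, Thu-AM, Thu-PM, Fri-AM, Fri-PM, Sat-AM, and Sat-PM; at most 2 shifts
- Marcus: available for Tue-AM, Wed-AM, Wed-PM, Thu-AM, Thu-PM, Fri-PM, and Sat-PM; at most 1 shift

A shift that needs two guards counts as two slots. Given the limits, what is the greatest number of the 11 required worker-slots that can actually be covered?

Total capacity across all guards is 1+1+1+2+2+2+1 = 10, and 11 slots are needed, so at most 10 can be filled.
An assignment achieving 10: Tue-AM→Farahani, Tue-PM→Okafor, Wed-AM→Farahani, Thu-AM→Novak, Thu-PM→Vasquez+Priya, Fri-AM→Ibarra, Fri-PM→Marcus, Sat-AM→Priya, Sat-PM→Novak.
Loads: Vasquez 1/1, Ibarra 1/1, Okafor 1/1, Farahani 2/2, Priya 2/2, Novak 2/2, Marcus 1/1.

10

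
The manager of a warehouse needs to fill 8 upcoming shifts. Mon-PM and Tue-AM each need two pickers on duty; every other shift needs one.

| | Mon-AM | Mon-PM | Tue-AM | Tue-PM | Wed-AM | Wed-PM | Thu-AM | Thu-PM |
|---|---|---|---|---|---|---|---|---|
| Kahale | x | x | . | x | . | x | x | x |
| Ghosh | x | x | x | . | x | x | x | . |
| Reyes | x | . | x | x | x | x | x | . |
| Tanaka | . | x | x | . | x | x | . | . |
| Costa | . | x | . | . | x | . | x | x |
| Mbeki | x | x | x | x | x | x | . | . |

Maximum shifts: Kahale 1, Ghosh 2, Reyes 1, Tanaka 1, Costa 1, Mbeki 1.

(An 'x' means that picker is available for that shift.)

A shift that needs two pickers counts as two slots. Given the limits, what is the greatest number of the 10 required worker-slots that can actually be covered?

7

Total capacity across all pickers is 1+2+1+1+1+1 = 7, and 10 slots are needed, so at most 7 can be filled.
An assignment achieving 7: Mon-AM→Ghosh, Mon-PM→Mbeki, Tue-AM→Ghosh+Tanaka, Tue-PM→Reyes, Thu-AM→Costa, Thu-PM→Kahale.
Loads: Kahale 1/1, Ghosh 2/2, Reyes 1/1, Tanaka 1/1, Costa 1/1, Mbeki 1/1.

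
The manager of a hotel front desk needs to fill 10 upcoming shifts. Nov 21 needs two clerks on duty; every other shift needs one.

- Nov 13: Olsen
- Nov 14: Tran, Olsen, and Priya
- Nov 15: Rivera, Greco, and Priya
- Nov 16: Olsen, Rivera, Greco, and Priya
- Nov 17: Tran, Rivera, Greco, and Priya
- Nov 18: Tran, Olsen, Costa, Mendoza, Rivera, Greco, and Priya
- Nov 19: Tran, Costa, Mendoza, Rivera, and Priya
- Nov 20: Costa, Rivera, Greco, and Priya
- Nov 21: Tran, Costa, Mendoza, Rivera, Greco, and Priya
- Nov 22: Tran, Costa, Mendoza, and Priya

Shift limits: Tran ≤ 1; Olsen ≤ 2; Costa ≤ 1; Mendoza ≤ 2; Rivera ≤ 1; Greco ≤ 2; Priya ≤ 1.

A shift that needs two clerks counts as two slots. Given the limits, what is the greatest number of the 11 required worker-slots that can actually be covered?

Total capacity across all clerks is 1+2+1+2+1+2+1 = 10, and 11 slots are needed, so at most 10 can be filled.
An assignment achieving 10: Nov 13→Olsen, Nov 14→Tran, Nov 15→Rivera, Nov 16→Olsen, Nov 17→Greco, Nov 19→Mendoza, Nov 20→Costa, Nov 21→Greco+Priya, Nov 22→Mendoza.
Loads: Tran 1/1, Olsen 2/2, Costa 1/1, Mendoza 2/2, Rivera 1/1, Greco 2/2, Priya 1/1.

10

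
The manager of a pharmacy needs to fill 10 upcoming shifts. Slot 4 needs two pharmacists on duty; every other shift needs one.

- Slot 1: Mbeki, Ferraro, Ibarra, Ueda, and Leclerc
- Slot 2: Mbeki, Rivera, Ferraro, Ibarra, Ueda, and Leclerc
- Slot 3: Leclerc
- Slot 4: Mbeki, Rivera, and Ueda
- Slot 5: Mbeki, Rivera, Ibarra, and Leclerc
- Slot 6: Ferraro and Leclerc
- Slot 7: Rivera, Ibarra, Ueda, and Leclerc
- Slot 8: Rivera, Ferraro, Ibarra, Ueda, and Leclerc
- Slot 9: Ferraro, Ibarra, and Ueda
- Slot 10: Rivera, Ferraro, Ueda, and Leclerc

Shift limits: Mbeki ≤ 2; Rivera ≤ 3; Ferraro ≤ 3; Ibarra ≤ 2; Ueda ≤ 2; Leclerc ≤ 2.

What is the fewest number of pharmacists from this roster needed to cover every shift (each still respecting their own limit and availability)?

11 slots to fill and no one can take more than 3, so at least ⌈11/3⌉ = 4 pharmacists are needed.
Any 4 pharmacists together have capacity at most 3+3+2+2 = 10 < 11 slots, so 4 can never suffice.
Mbeki, Rivera, Ferraro, Ibarra, and Leclerc alone can cover everything: Slot 1→Mbeki, Slot 2→Ibarra, Slot 3→Leclerc, Slot 4→Mbeki+Rivera, Slot 5→Ibarra, Slot 6→Ferraro, Slot 7→Rivera, Slot 8→Ferraro, Slot 9→Ferraro, Slot 10→Rivera.

5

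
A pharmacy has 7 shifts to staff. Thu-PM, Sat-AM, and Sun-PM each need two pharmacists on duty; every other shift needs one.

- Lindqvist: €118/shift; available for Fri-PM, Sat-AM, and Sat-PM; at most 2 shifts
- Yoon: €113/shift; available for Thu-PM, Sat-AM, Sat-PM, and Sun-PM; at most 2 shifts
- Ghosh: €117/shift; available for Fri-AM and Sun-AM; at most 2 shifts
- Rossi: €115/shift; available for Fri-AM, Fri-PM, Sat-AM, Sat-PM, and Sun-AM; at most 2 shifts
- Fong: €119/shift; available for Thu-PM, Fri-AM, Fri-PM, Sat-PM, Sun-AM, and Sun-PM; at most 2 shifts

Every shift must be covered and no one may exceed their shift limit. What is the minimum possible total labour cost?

€1164

Thu-PM can only be covered by Yoon and Fong, so that assignment is forced.
Sun-PM can only be covered by Yoon and Fong, so that assignment is forced.
Picking the cheapest available pharmacist for each shift independently would cost €1150, but that ignores the shift limits.
An optimal schedule: Thu-PM→Yoon+Fong, Fri-AM→Ghosh, Fri-PM→Lindqvist, Sat-AM→Lindqvist+Rossi, Sat-PM→Rossi, Sun-AM→Ghosh, Sun-PM→Yoon+Fong.
Total: 113 + 119 + 117 + 118 + 118 + 115 + 115 + 117 + 113 + 119 = €1164.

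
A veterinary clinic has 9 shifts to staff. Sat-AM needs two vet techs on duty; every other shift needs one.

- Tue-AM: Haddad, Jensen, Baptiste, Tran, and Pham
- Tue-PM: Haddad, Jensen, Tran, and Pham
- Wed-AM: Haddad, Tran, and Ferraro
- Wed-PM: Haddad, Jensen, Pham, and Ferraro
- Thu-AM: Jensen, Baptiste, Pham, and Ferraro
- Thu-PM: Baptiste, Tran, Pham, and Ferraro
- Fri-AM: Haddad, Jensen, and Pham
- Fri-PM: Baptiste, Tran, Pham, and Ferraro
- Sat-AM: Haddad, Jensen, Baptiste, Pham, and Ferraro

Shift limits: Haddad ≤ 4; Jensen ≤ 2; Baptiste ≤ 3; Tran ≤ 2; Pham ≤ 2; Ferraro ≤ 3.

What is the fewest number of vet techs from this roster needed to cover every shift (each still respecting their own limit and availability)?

10 slots to fill and no one can take more than 4, so at least ⌈10/4⌉ = 3 vet techs are needed.
Haddad, Baptiste, and Ferraro alone can cover everything: Tue-AM→Haddad, Tue-PM→Haddad, Wed-AM→Haddad, Wed-PM→Ferraro, Thu-AM→Baptiste, Thu-PM→Baptiste, Fri-AM→Haddad, Fri-PM→Ferraro, Sat-AM→Baptiste+Ferraro.

3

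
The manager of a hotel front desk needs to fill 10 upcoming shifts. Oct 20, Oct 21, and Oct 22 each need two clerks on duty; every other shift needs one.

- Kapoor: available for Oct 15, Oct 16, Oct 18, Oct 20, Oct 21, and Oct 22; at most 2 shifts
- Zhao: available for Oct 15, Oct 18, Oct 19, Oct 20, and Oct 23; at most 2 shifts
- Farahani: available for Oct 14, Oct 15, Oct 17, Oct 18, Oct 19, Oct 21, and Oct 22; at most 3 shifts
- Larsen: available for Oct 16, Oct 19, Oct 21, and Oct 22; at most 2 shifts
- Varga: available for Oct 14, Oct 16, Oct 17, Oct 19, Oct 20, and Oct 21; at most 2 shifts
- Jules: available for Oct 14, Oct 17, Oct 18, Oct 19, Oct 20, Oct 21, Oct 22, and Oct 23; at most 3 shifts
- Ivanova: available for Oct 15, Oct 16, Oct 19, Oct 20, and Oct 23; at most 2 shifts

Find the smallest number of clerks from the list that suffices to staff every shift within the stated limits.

13 slots to fill and no one can take more than 3, so at least ⌈13/3⌉ = 5 clerks are needed.
Any 5 clerks together have capacity at most 3+3+2+2+2 = 12 < 13 slots, so 5 can never suffice.
Kapoor, Zhao, Farahani, Larsen, Varga, and Jules alone can cover everything: Oct 14→Farahani, Oct 15→Kapoor, Oct 16→Kapoor, Oct 17→Farahani, Oct 18→Zhao, Oct 19→Farahani, Oct 20→Varga+Jules, Oct 21→Larsen+Varga, Oct 22→Larsen+Jules, Oct 23→Zhao.

6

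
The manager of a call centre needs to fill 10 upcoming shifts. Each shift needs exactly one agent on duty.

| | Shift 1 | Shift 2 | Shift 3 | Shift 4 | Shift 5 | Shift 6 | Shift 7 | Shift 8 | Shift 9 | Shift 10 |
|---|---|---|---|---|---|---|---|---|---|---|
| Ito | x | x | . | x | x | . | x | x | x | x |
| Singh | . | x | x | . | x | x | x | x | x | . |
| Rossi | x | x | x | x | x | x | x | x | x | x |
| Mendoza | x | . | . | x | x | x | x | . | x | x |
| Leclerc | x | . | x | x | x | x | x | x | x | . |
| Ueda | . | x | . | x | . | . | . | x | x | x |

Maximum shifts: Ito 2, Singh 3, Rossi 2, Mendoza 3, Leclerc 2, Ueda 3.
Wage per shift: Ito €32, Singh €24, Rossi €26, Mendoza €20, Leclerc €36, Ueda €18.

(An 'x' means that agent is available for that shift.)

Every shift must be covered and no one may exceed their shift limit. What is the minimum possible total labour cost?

€212

Picking the cheapest available agent for each shift independently would cost €194, but that ignores the shift limits.
An optimal schedule: Shift 1→Mendoza, Shift 2→Ueda, Shift 3→Singh, Shift 4→Ueda, Shift 5→Mendoza, Shift 6→Mendoza, Shift 7→Singh, Shift 8→Singh, Shift 9→Rossi, Shift 10→Ueda.
Total: 20 + 18 + 24 + 18 + 20 + 20 + 24 + 24 + 26 + 18 = €212.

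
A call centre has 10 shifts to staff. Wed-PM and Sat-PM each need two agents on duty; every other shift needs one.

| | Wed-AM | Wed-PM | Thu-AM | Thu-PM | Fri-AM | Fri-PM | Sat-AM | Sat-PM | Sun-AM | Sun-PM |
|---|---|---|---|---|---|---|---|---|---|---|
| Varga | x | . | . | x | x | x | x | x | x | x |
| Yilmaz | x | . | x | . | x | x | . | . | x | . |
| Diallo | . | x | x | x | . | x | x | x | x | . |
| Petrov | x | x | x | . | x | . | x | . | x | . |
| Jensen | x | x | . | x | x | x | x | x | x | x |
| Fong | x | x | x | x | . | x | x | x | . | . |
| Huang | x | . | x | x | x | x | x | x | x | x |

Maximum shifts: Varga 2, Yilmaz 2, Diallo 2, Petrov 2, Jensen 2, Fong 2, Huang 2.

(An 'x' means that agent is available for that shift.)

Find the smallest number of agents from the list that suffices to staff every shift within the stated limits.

12 slots to fill and no one can take more than 2, so at least ⌈12/2⌉ = 6 agents are needed.
Varga, Yilmaz, Diallo, Petrov, Jensen, and Fong alone can cover everything: Wed-AM→Petrov, Wed-PM→Jensen+Fong, Thu-AM→Yilmaz, Thu-PM→Varga, Fri-AM→Yilmaz, Fri-PM→Diallo, Sat-AM→Diallo, Sat-PM→Jensen+Fong, Sun-AM→Petrov, Sun-PM→Varga.

6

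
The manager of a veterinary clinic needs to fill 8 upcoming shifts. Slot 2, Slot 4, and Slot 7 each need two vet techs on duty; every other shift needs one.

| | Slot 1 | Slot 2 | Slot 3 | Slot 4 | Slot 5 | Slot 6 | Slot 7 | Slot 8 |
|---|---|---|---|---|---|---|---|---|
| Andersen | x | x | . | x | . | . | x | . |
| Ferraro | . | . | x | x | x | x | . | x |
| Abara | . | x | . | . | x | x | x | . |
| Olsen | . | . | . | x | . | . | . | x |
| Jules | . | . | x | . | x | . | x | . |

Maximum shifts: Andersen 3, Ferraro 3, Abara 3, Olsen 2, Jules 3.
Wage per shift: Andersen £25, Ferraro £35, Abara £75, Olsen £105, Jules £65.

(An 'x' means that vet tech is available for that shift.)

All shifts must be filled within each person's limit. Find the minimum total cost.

£525

Slot 1 can only be covered by Andersen, so that assignment is forced.
Slot 2 can only be covered by Andersen and Abara, so that assignment is forced.
Picking the cheapest available vet tech for each shift independently would cost £415, but that ignores the shift limits.
An optimal schedule: Slot 1→Andersen, Slot 2→Andersen+Abara, Slot 3→Jules, Slot 4→Andersen+Ferraro, Slot 5→Jules, Slot 6→Ferraro, Slot 7→Jules+Abara, Slot 8→Ferraro.
Total: 25 + 25 + 75 + 65 + 25 + 35 + 65 + 35 + 65 + 75 + 35 = £525.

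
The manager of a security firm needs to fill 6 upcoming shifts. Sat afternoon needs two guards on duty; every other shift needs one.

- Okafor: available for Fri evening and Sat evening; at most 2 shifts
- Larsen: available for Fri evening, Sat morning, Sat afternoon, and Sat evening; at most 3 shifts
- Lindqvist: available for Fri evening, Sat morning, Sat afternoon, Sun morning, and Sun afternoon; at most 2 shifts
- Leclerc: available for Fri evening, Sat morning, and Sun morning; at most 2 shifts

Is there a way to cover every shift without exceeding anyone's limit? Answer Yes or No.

Sat afternoon can only be covered by Larsen and Lindqvist, so that assignment is forced.
Sun afternoon can only be covered by Lindqvist, so that assignment is forced.
One valid schedule: Fri evening→Okafor, Sat morning→Larsen, Sat afternoon→Larsen+Lindqvist, Sat evening→Okafor, Sun morning→Leclerc, Sun afternoon→Lindqvist.
Loads: Okafor 2/2, Larsen 2/3, Lindqvist 2/2, Leclerc 1/2 — all within limits.

Yes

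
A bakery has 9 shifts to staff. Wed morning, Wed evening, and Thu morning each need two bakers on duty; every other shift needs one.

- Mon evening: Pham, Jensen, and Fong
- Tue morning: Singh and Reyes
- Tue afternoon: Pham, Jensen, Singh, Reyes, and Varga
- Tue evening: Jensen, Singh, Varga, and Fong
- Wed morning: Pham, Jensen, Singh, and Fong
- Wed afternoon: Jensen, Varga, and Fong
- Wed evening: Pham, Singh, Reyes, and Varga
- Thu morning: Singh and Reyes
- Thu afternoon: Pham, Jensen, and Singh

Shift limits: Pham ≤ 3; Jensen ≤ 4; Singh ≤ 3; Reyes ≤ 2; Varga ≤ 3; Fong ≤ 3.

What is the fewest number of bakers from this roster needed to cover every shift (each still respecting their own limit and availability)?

12 slots to fill and no one can take more than 4, so at least ⌈12/4⌉ = 3 bakers are needed.
Any 3 bakers together have capacity at most 4+3+3 = 10 < 12 slots, so 3 can never suffice.
Pham, Jensen, Singh, and Reyes alone can cover everything: Mon evening→Pham, Tue morning→Singh, Tue afternoon→Reyes, Tue evening→Jensen, Wed morning→Pham+Jensen, Wed afternoon→Jensen, Wed evening→Pham+Singh, Thu morning→Singh+Reyes, Thu afternoon→Jensen.

4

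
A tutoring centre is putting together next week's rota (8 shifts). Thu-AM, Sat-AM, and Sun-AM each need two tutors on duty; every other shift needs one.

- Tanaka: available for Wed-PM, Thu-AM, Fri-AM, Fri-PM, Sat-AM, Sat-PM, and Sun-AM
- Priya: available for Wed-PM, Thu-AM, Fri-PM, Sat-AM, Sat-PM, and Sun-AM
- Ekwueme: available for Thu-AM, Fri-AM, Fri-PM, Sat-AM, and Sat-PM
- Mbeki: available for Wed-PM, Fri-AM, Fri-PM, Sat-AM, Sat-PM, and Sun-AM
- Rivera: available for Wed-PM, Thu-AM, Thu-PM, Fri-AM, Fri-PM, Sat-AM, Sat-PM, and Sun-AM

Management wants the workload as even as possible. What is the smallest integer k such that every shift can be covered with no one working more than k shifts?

With 5 tutors and 11 worker-slots to fill, someone must work at least ⌈11/5⌉ = 3 shifts, so k ≥ 3.
k = 3 works: Wed-PM→Tanaka, Thu-AM→Priya+Ekwueme, Thu-PM→Rivera, Fri-AM→Tanaka, Fri-PM→Tanaka, Sat-AM→Ekwueme+Mbeki, Sat-PM→Priya, Sun-AM→Priya+Mbeki.
Loads: Tanaka 3, Priya 3, Ekwueme 2, Mbeki 2, Rivera 1 — all ≤ 3.

3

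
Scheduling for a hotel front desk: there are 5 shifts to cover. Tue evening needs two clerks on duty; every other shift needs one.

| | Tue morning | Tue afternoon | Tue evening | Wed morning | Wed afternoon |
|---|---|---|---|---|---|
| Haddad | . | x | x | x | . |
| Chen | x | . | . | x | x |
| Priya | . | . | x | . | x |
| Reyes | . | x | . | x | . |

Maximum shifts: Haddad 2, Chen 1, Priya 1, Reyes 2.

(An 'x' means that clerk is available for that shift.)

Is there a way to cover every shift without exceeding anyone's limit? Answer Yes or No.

Total capacity is 6 and 6 slots are needed, so capacity alone doesn't rule it out.
Shifts {Tue morning, Tue evening, Wed afternoon} need 4 worker-slots in total, but the clerks available for any of those shifts (Haddad, Chen, and Priya) can supply at most 3 among them. So no valid schedule exists.

No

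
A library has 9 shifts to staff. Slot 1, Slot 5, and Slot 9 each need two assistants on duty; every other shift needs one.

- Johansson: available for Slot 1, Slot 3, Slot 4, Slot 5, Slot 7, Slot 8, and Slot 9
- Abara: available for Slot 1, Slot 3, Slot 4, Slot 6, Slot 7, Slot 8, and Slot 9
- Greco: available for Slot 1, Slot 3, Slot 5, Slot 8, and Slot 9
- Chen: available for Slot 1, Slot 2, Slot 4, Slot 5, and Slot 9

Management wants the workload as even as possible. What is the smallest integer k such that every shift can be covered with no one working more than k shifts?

3

With 4 assistants and 12 worker-slots to fill, someone must work at least ⌈12/4⌉ = 3 shifts, so k ≥ 3.
k = 3 works: Slot 1→Abara+Greco, Slot 2→Chen, Slot 3→Johansson, Slot 4→Johansson, Slot 5→Greco+Chen, Slot 6→Abara, Slot 7→Johansson, Slot 8→Abara, Slot 9→Greco+Chen.
Loads: Johansson 3, Abara 3, Greco 3, Chen 3 — all ≤ 3.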